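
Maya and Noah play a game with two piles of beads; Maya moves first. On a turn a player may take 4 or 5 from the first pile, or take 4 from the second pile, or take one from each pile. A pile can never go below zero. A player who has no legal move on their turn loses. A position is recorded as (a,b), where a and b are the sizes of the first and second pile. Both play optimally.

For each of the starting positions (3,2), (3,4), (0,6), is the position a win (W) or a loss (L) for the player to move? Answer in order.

(3,2): L, (3,4): W, (0,6): W

Positions with no move are L. A position that does have a move is losing for the player to move precisely when every available move leads to a winning position for the opponent. Fill in the labels:
No move ever increases a pile, so every position that can arise here has a ≤ 3 and b ≤ 6; it is enough to label the cells with 0 ≤ a ≤ 3 and 0 ≤ b ≤ 6.
Every move lowers a or b (never raises either), so fill the grid row by row in increasing a, and left to right within a row: each cell's successors are then already labelled.
      b=0  b=1  b=2  b=3  b=4  b=5  b=6
a=0:    L    L    L    L    W    W    W
a=1:    L    W    W    W    W    L    L
a=2:    L    W    L    L    W    L    W
a=3:    L    W    L    W    W    L    W
Cells with no legal move (terminal, hence L): (0,0), (0,1), (0,2), (0,3), (1,0), (2,0), (3,0).
The remaining L cells, each justified by listing all of its moves:
(1,5): only reaches (1,1)(W), (0,4)(W), all W → L
(1,6): only reaches (1,2)(W), (0,5)(W), all W → L
(2,2): only reaches (1,1)(W), which is W → L
(2,3): only reaches (1,2)(W), which is W → L
(2,5): only reaches (2,1)(W), (1,4)(W), all W → L
(3,2): only reaches (2,1)(W), which is W → L
(3,5): only reaches (3,1)(W), (2,4)(W), all W → L
Every other cell has at least one move into one of the L cells above, so it is W.
(3,2): one of the L cells justified above, so L
(3,4): the move to (3,0) reaches an L cell, so W
(0,6): the move to (0,2) reaches an L cell, so W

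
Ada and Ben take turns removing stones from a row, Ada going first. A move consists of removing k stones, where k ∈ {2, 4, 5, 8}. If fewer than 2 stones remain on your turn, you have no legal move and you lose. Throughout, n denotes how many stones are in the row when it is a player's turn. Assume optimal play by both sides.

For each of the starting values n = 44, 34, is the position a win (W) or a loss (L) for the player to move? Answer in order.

Positions with no move are L. A position that does have a move is losing for the player to move precisely when every available move leads to a winning position for the opponent. Fill in the labels:
n=0: no move → L
n=1: no move → L
n=2: can move to 0, which is L ⇒ W
n=3: can move to 1, which is L ⇒ W
n=4: can move to 0, which is L ⇒ W
n=5: can move to 1, which is L ⇒ W
n=6: can move to 1, which is L ⇒ W
n=7: moves to 5(W), 3(W), 2(W); every one is W ⇒ L
n=8: can move to 0, which is L ⇒ W
n=9: can move to 7, which is L ⇒ W
n=10: moves to 8(W), 6(W), 5(W), 2(W); every one is W ⇒ L
n=11: can move to 7, which is L ⇒ W
n=12: can move to 10, which is L ⇒ W
n=13: moves to 11(W), 9(W), 8(W), 5(W); every one is W ⇒ L
n=14: can move to 10, which is L ⇒ W
n=15: can move to 13, which is L ⇒ W
n=16: moves to 14(W), 12(W), 11(W), 8(W); every one is W ⇒ L
n=17: can move to 13, which is L ⇒ W
n=18: can move to 16, which is L ⇒ W
n=19: moves to 17(W), 15(W), 14(W), 11(W); every one is W ⇒ L
n=20: can move to 16, which is L ⇒ W
n=21: can move to 19, which is L ⇒ W
n=22: moves to 20(W), 18(W), 17(W), 14(W); every one is W ⇒ L
n=23: can move to 19, which is L ⇒ W
n=24: can move to 22, which is L ⇒ W
n=25: moves to 23(W), 21(W), 20(W), 17(W); every one is W ⇒ L
n=26: can move to 22, which is L ⇒ W
n=27: can move to 25, which is L ⇒ W
n=28: moves to 26(W), 24(W), 23(W), 20(W); every one is W ⇒ L
n=29: can move to 25, which is L ⇒ W
n=30: can move to 28, which is L ⇒ W
n=31: moves to 29(W), 27(W), 26(W), 23(W); every one is W ⇒ L
n=32: can move to 28, which is L ⇒ W
n=33: can move to 31, which is L ⇒ W
n=34: moves to 32(W), 30(W), 29(W), 26(W); every one is W ⇒ L
n=35: can move to 31, which is L ⇒ W
n=36: can move to 34, which is L ⇒ W
n=37: moves to 35(W), 33(W), 32(W), 29(W); every one is W ⇒ L
n=38: can move to 34, which is L ⇒ W
n=39: can move to 37, which is L ⇒ W
n=40: moves to 38(W), 36(W), 35(W), 32(W); every one is W ⇒ L
n=41: can move to 37, which is L ⇒ W
n=42: can move to 40, which is L ⇒ W
n=43: moves to 41(W), 39(W), 38(W), 35(W); every one is W ⇒ L
n=44: can move to 40, which is L ⇒ W

44: W, 34: L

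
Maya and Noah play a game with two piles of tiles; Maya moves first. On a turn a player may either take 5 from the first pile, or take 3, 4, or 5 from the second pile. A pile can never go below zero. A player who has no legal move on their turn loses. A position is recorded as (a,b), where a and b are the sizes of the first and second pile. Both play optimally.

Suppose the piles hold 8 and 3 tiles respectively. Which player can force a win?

Noah wins.

Classify positions by backward induction: terminal positions (no move available) are L. From any other position, the mover wins iff some move reaches an L.
No move ever increases a pile, so every position that can arise here has a ≤ 8 and b ≤ 3; it is enough to label the cells with 0 ≤ a ≤ 8 and 0 ≤ b ≤ 3.
Every move lowers a or b (never raises either), so fill the grid row by row in increasing a, and left to right within a row: each cell's successors are then already labelled.
      b=0  b=1  b=2  b=3
a=0:    L    L    L    W
a=1:    L    L    L    W
a=2:    L    L    L    W
a=3:    L    L    L    W
a=4:    L    L    L    W
a=5:    W    W    W    L
a=6:    W    W    W    L
a=7:    W    W    W    L
a=8:    W    W    W    L
Cells with no legal move (terminal, hence L): (0,0), (0,1), (0,2), (1,0), (1,1), (1,2), (2,0), (2,1), (2,2), (3,0), (3,1), (3,2), (4,0), (4,1), (4,2).
The remaining L cells, each justified by listing all of its moves:
(5,3): L (options (0,3)(W), (5,0)(W) are all W)
(6,3): L (options (1,3)(W), (6,0)(W) are all W)
(7,3): L (options (2,3)(W), (7,0)(W) are all W)
(8,3): L (options (3,3)(W), (8,0)(W) are all W)
Every other cell has at least one move into one of the L cells above, so it is W.
Every move from (8,3) reaches a W position, so the mover loses.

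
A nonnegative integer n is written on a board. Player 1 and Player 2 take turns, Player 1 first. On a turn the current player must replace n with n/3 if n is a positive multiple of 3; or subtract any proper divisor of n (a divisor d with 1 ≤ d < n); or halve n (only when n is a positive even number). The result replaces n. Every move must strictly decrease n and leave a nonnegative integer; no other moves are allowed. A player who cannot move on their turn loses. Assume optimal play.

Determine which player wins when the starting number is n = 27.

Build the W/L table. Terminal = L. A non-terminal position is W if it has a move to some L; otherwise it is L.
n=0: no move → L
n=1: no move → L
n=2: can move to 1, which is L ⇒ W
n=3: can move to 1, which is L ⇒ W
n=4: moves to 2(W), 3(W); every one is W ⇒ L
n=5: can move to 4, which is L ⇒ W
n=6: can move to 4, which is L ⇒ W
n=7: the only move is to 6(W), a W ⇒ L
n=8: can move to 4, which is L ⇒ W
n=9: moves to 3(W), 6(W), 8(W); every one is W ⇒ L
n=10: can move to 9, which is L ⇒ W
n=11: the only move is to 10(W), a W ⇒ L
n=12: can move to 4, which is L ⇒ W
n=13: the only move is to 12(W), a W ⇒ L
n=14: can move to 7, which is L ⇒ W
n=15: moves to 5(W), 10(W), 12(W), 14(W); every one is W ⇒ L
n=16: can move to 15, which is L ⇒ W
n=17: the only move is to 16(W), a W ⇒ L
n=18: can move to 9, which is L ⇒ W
n=19: the only move is to 18(W), a W ⇒ L
n=20: can move to 15, which is L ⇒ W
n=21: can move to 7, which is L ⇒ W
n=22: can move to 11, which is L ⇒ W
n=23: the only move is to 22(W), a W ⇒ L
n=24: can move to 23, which is L ⇒ W
n=25: moves to 20(W), 24(W); every one is W ⇒ L
n=26: can move to 13, which is L ⇒ W
n=27: can move to 9, which is L ⇒ W
The starting position 27 is W: Player 1 should move to 9, handing over an L position.

Player 1 wins.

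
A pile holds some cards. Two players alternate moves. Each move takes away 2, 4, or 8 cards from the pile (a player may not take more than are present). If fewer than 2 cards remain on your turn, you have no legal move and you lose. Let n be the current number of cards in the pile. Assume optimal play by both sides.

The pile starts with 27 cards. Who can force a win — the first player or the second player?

Work bottom-up. With no move the player to move loses. Otherwise the position is W if at least one move leads to an L position for the opponent, and L if every move leads to a W.
n=0: no move → L
n=1: no move → L
n=2: W (go to 0, an L position)
n=3: W (go to 1, an L position)
n=4: W (go to 0, an L position)
n=5: W (go to 1, an L position)
n=6: L (options 4(W), 2(W) are all W)
n=7: L (options 5(W), 3(W) are all W)
n=8: W (go to 6, an L position)
n=9: W (go to 7, an L position)
n=10: W (go to 6, an L position)
n=11: W (go to 7, an L position)
n=12: L (options 10(W), 8(W), 4(W) are all W)
n=13: L (options 11(W), 9(W), 5(W) are all W)
n=14: W (go to 12, an L position)
n=15: W (go to 13, an L position)
n=16: W (go to 12, an L position)
n=17: W (go to 13, an L position)
n=18: L (options 16(W), 14(W), 10(W) are all W)
n=19: L (options 17(W), 15(W), 11(W) are all W)
n=20: W (go to 18, an L position)
n=21: W (go to 19, an L position)
n=22: W (go to 18, an L position)
n=23: W (go to 19, an L position)
n=24: L (options 22(W), 20(W), 16(W) are all W)
n=25: L (options 23(W), 21(W), 17(W) are all W)
n=26: W (go to 24, an L position)
n=27: W (go to 25, an L position)
From 27 the player to move can remove 2, leaving 25, reaching an L position.

The first player wins.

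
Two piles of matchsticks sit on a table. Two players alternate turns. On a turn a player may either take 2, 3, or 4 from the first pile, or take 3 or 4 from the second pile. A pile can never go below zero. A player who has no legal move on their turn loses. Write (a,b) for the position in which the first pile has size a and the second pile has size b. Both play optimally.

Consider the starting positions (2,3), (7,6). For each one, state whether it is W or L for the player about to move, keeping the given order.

Work bottom-up. With no move the player to move loses. Otherwise the position is W if at least one move leads to an L position for the opponent, and L if every move leads to a W.
No move ever increases a pile, so every position that can arise here has a ≤ 7 and b ≤ 6; it is enough to label the cells with 0 ≤ a ≤ 7 and 0 ≤ b ≤ 6.
Every move lowers a or b (never raises either), so fill the grid row by row in increasing a, and left to right within a row: each cell's successors are then already labelled.
      b=0  b=1  b=2  b=3  b=4  b=5  b=6
a=0:    L    L    L    W    W    W    W
a=1:    L    L    L    W    W    W    W
a=2:    W    W    W    L    L    L    W
a=3:    W    W    W    L    L    L    W
a=4:    W    W    W    W    W    W    L
a=5:    W    W    W    W    W    W    L
a=6:    L    L    L    W    W    W    W
a=7:    L    L    L    W    W    W    W
Cells with no legal move (terminal, hence L): (0,0), (0,1), (0,2), (1,0), (1,1), (1,2).
The remaining L cells, each justified by listing all of its moves:
(2,3): only reaches (0,3)(W), (2,0)(W), all W → L
(2,4): only reaches (0,4)(W), (2,1)(W), (2,0)(W), all W → L
(2,5): only reaches (0,5)(W), (2,2)(W), (2,1)(W), all W → L
(3,3): only reaches (1,3)(W), (0,3)(W), (3,0)(W), all W → L
(3,4): only reaches (1,4)(W), (0,4)(W), (3,1)(W), (3,0)(W), all W → L
(3,5): only reaches (1,5)(W), (0,5)(W), (3,2)(W), (3,1)(W), all W → L
(4,6): only reaches (2,6)(W), (1,6)(W), (0,6)(W), (4,3)(W), (4,2)(W), all W → L
(5,6): only reaches (3,6)(W), (2,6)(W), (1,6)(W), (5,3)(W), (5,2)(W), all W → L
(6,0): only reaches (4,0)(W), (3,0)(W), (2,0)(W), all W → L
(6,1): only reaches (4,1)(W), (3,1)(W), (2,1)(W), all W → L
(6,2): only reaches (4,2)(W), (3,2)(W), (2,2)(W), all W → L
(7,0): only reaches (5,0)(W), (4,0)(W), (3,0)(W), all W → L
(7,1): only reaches (5,1)(W), (4,1)(W), (3,1)(W), all W → L
(7,2): only reaches (5,2)(W), (4,2)(W), (3,2)(W), all W → L
Every other cell has at least one move into one of the L cells above, so it is W.
(2,3): one of the L cells justified above, so L
(7,6): the move to (5,6) reaches an L cell, so W

(2,3): L, (7,6): W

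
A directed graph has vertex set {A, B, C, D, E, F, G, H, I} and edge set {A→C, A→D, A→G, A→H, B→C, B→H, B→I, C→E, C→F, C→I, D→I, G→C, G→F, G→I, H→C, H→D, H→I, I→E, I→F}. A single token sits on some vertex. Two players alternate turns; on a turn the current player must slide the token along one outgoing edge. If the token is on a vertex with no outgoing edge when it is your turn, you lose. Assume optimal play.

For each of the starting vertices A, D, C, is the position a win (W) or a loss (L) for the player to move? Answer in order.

Label each position W (a win for the player to move) or L (a loss). A position with no legal move is L; any other position is W exactly when some move reaches an L, and L when every move reaches a W.
Every edge goes from a vertex to one that appears earlier in the order F, E, I, C, D, H, G, A, B, so processing vertices in that order labels each vertex after all of its successors.
F: no outgoing edge → L
E: no outgoing edge → L
I: reaches L-position E → W
C: reaches L-position E → W
D: only reaches I(W), which is W → L
H: reaches L-position D → W
G: reaches L-position F → W
A: reaches L-position D → W
B: only reaches H(W), C(W), I(W), all W → L

A: W, D: L, C: W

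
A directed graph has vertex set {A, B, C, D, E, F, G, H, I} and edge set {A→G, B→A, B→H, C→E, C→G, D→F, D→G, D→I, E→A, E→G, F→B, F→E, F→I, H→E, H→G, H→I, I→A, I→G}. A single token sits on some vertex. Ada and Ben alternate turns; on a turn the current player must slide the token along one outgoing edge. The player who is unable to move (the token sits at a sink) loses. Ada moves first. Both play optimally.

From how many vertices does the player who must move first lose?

2

Use the standard recursion: the mover loses at a terminal position; elsewhere, the mover wins exactly when some move hands the opponent an L position.
Every edge goes from a vertex to one that appears earlier in the order G, A, E, I, H, B, F, C, D, so processing vertices in that order labels each vertex after all of its successors.
G: no outgoing edge → L
A: W (go to G, an L position)
E: W (go to G, an L position)
I: W (go to G, an L position)
H: W (go to G, an L position)
B: L (options H(W), A(W) are all W)
F: W (go to B, an L position)
C: W (go to G, an L position)
D: W (go to G, an L position)
The L vertices are B, G; that is 2 in all.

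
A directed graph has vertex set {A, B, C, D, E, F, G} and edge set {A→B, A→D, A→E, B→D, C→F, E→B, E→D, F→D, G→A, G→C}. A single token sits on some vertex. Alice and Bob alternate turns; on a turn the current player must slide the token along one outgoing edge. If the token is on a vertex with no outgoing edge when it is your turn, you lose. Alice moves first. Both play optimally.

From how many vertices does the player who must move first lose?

Work bottom-up. With no move the player to move loses. Otherwise the position is W if at least one move leads to an L position for the opponent, and L if every move leads to a W.
Every edge goes from a vertex to one that appears earlier in the order D, B, E, F, C, A, G, so processing vertices in that order labels each vertex after all of its successors.
D: no outgoing edge → L
B: can move to D, which is L ⇒ W
E: can move to D, which is L ⇒ W
F: can move to D, which is L ⇒ W
C: the only move is to F(W), a W ⇒ L
A: can move to D, which is L ⇒ W
G: can move to C, which is L ⇒ W
The L vertices are C, D; that is 2 in all.

2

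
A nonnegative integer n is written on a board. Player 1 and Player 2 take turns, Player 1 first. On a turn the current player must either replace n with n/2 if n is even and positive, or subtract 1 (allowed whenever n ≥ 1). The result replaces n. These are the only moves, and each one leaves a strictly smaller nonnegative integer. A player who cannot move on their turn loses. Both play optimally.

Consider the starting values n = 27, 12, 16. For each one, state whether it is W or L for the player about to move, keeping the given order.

Build the W/L table. Terminal = L. A non-terminal position is W if it has a move to some L; otherwise it is L.
n=0: no move → L
n=1: reaches L-position 0 → W
n=2: only reaches 1(W), which is W → L
n=3: reaches L-position 2 → W
n=4: reaches L-position 2 → W
n=5: only reaches 4(W), which is W → L
n=6: reaches L-position 5 → W
n=7: only reaches 6(W), which is W → L
n=8: reaches L-position 7 → W
n=9: only reaches 8(W), which is W → L
n=10: reaches L-position 5 → W
n=11: only reaches 10(W), which is W → L
n=12: reaches L-position 11 → W
n=13: only reaches 12(W), which is W → L
n=14: reaches L-position 7 → W
n=15: only reaches 14(W), which is W → L
n=16: reaches L-position 15 → W
n=17: only reaches 16(W), which is W → L
n=18: reaches L-position 9 → W
n=19: only reaches 18(W), which is W → L
n=20: reaches L-position 19 → W
n=21: only reaches 20(W), which is W → L
n=22: reaches L-position 11 → W
n=23: only reaches 22(W), which is W → L
n=24: reaches L-position 23 → W
n=25: only reaches 24(W), which is W → L
n=26: reaches L-position 13 → W
n=27: only reaches 26(W), which is W → L

27: L, 12: W, 16: W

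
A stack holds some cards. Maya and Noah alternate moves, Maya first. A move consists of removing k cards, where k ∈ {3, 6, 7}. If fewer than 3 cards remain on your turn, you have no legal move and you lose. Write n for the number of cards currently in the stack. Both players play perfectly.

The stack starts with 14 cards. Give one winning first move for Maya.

Label each position W (a win for the player to move) or L (a loss). A position with no legal move is L; any other position is W exactly when some move reaches an L, and L when every move reaches a W.
n=0: no move → L
n=1: no move → L
n=2: no move → L
n=3: W (go to 0, an L position)
n=4: W (go to 1, an L position)
n=5: W (go to 2, an L position)
n=6: W (go to 0, an L position)
n=7: W (go to 1, an L position)
n=8: W (go to 2, an L position)
n=9: W (go to 2, an L position)
n=10: L (options 7(W), 4(W), 3(W) are all W)
n=11: L (options 8(W), 5(W), 4(W) are all W)
n=12: L (options 9(W), 6(W), 5(W) are all W)
n=13: W (go to 10, an L position)
n=14: W (go to 11, an L position)
From 14, the L positions reachable in one move are: 11.

Remove 3, leaving 11.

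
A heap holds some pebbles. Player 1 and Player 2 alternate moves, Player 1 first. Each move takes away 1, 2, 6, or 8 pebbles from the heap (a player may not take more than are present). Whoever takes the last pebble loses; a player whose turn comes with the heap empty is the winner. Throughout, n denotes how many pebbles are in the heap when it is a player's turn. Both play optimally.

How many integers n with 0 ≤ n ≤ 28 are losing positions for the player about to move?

8

Compute win/loss labels from the base case upward. A position with no move is W. Any other position is W if it can reach an L in one move, else L.
n=0: no move; the opponent has just taken the last pebble and therefore loses → W
n=1: →0(W) only, which is W, so L
n=2: →1(L), so W
n=3: →1(L), so W
n=4: →3(W), 2(W) — all W, so L
n=5: →4(L), so W
n=6: →4(L), so W
n=7: →1(L), so W
n=8: →7(W), 6(W), 2(W), 0(W) — all W, so L
n=9: →8(L), so W
n=10: →8(L), so W
n=11: →10(W), 9(W), 5(W), 3(W) — all W, so L
n=12: →11(L), so W
n=13: →11(L), so W
n=14: →8(L), so W
n=15: →14(W), 13(W), 9(W), 7(W) — all W, so L
n=16: →15(L), so W
n=17: →15(L), so W
n=18: →17(W), 16(W), 12(W), 10(W) — all W, so L
n=19: →18(L), so W
n=20: →18(L), so W
n=21: →15(L), so W
n=22: →21(W), 20(W), 16(W), 14(W) — all W, so L
n=23: →22(L), so W
n=24: →22(L), so W
n=25: →24(W), 23(W), 19(W), 17(W) — all W, so L
n=26: →25(L), so W
n=27: →25(L), so W
n=28: →22(L), so W
L entries with 0 ≤ n ≤ 28: n = 1, 4, 8, 11, 15, 18, 22, 25; that makes 8.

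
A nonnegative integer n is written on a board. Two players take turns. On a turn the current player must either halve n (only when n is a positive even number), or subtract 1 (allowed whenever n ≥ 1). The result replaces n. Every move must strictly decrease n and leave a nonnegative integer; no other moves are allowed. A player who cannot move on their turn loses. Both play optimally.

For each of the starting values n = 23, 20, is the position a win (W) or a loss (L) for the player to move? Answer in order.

Work bottom-up. With no move the player to move loses. Otherwise the position is W if at least one move leads to an L position for the opponent, and L if every move leads to a W.
n=0: no move → L
n=1: →0(L), so W
n=2: →1(W) only, which is W, so L
n=3: →2(L), so W
n=4: →2(L), so W
n=5: →4(W) only, which is W, so L
n=6: →5(L), so W
n=7: →6(W) only, which is W, so L
n=8: →7(L), so W
n=9: →8(W) only, which is W, so L
n=10: →5(L), so W
n=11: →10(W) only, which is W, so L
n=12: →11(L), so W
n=13: →12(W) only, which is W, so L
n=14: →7(L), so W
n=15: →14(W) only, which is W, so L
n=16: →15(L), so W
n=17: →16(W) only, which is W, so L
n=18: →9(L), so W
n=19: →18(W) only, which is W, so L
n=20: →19(L), so W
n=21: →20(W) only, which is W, so L
n=22: →11(L), so W
n=23: →22(W) only, which is W, so L

23: L, 20: W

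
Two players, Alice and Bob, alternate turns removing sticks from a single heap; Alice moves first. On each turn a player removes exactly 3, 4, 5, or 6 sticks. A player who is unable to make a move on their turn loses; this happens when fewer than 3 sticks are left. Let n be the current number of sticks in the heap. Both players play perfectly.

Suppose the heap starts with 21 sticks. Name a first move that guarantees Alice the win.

Work bottom-up. With no move the player to move loses. Otherwise the position is W if at least one move leads to an L position for the opponent, and L if every move leads to a W.
n=0: no move → L
n=1: no move → L
n=2: no move → L
n=3: W (go to 0, an L position)
n=4: W (go to 1, an L position)
n=5: W (go to 2, an L position)
n=6: W (go to 2, an L position)
n=7: W (go to 2, an L position)
n=8: W (go to 2, an L position)
n=9: L (options 6(W), 5(W), 4(W), 3(W) are all W)
n=10: L (options 7(W), 6(W), 5(W), 4(W) are all W)
n=11: L (options 8(W), 7(W), 6(W), 5(W) are all W)
n=12: W (go to 9, an L position)
n=13: W (go to 10, an L position)
n=14: W (go to 11, an L position)
n=15: W (go to 11, an L position)
n=16: W (go to 11, an L position)
n=17: W (go to 11, an L position)
n=18: L (options 15(W), 14(W), 13(W), 12(W) are all W)
n=19: L (options 16(W), 15(W), 14(W), 13(W) are all W)
n=20: L (options 17(W), 16(W), 15(W), 14(W) are all W)
n=21: W (go to 18, an L position)
From 21, the L positions reachable in one move are: 18.

Remove 3, leaving 18.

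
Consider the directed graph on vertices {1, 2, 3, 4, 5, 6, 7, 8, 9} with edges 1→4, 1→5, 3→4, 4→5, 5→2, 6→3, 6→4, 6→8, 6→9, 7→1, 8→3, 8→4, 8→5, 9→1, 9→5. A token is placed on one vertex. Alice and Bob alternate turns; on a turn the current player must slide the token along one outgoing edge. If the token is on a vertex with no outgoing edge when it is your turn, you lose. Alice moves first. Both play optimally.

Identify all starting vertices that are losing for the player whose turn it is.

Use the standard recursion: the mover loses at a terminal position; elsewhere, the mover wins exactly when some move hands the opponent an L position.
Every edge goes from a vertex to one that appears earlier in the order 2, 5, 4, 1, 3, 7, 9, 8, 6, so processing vertices in that order labels each vertex after all of its successors.
2: no outgoing edge → L
5: →2(L), so W
4: →5(W) only, which is W, so L
1: →4(L), so W
3: →4(L), so W
7: →1(W) only, which is W, so L
9: →1(W), 5(W) — all W, so L
8: →4(L), so W
6: →9(L), so W
The losing starting vertices are exactly the entries labelled L in this table (4 of them).

2, 4, 7, 9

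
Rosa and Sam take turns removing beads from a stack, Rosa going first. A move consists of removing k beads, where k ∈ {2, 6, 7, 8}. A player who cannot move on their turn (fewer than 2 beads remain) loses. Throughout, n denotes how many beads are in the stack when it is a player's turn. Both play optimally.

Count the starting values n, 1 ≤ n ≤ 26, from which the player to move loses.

7

Use the standard recursion: the mover loses at a terminal position; elsewhere, the mover wins exactly when some move hands the opponent an L position.
n=0: no move → L
n=1: no move → L
n=2: W (go to 0, an L position)
n=3: W (go to 1, an L position)
n=4: L (sole option 2(W) is W)
n=5: L (sole option 3(W) is W)
n=6: W (go to 4, an L position)
n=7: W (go to 5, an L position)
n=8: W (go to 1, an L position)
n=9: W (go to 1, an L position)
n=10: W (go to 4, an L position)
n=11: W (go to 5, an L position)
n=12: W (go to 5, an L position)
n=13: W (go to 5, an L position)
n=14: L (options 12(W), 8(W), 7(W), 6(W) are all W)
n=15: L (options 13(W), 9(W), 8(W), 7(W) are all W)
n=16: W (go to 14, an L position)
n=17: W (go to 15, an L position)
n=18: L (options 16(W), 12(W), 11(W), 10(W) are all W)
n=19: L (options 17(W), 13(W), 12(W), 11(W) are all W)
n=20: W (go to 18, an L position)
n=21: W (go to 19, an L position)
n=22: W (go to 15, an L position)
n=23: W (go to 15, an L position)
n=24: W (go to 18, an L position)
n=25: W (go to 19, an L position)
n=26: W (go to 19, an L position)
L entries with 1 ≤ n ≤ 26 (n=0 is outside the asked range and is not counted): n = 1, 4, 5, 14, 15, 18, 19; that makes 7.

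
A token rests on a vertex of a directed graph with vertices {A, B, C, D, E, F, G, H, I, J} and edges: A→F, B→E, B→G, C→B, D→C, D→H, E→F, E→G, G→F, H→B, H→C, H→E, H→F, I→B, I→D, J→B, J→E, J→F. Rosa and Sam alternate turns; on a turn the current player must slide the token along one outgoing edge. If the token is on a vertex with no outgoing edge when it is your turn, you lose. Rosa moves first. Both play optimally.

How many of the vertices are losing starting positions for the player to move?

Build the W/L table. Terminal = L. A non-terminal position is W if it has a move to some L; otherwise it is L.
Every edge goes from a vertex to one that appears earlier in the order F, G, E, B, C, J, H, D, I, A, so processing vertices in that order labels each vertex after all of its successors.
F: no outgoing edge → L
G: can move to F, which is L ⇒ W
E: can move to F, which is L ⇒ W
B: moves to E(W), G(W); every one is W ⇒ L
C: can move to B, which is L ⇒ W
J: can move to B, which is L ⇒ W
H: can move to B, which is L ⇒ W
D: moves to H(W), C(W); every one is W ⇒ L
I: can move to D, which is L ⇒ W
A: can move to F, which is L ⇒ W
The L vertices are B, D, F; that is 3 in all.

3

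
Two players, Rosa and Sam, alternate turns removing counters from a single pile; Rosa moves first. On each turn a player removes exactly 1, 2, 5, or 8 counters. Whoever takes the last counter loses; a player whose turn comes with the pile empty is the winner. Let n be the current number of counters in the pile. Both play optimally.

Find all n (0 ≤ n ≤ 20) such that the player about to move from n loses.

Work bottom-up. With no move the player to move wins. Otherwise the position is W if at least one move leads to an L position for the opponent, and L if every move leads to a W.
n=0: no move; the opponent has just taken the last counter and therefore loses → W
n=1: the only move is to 0(W), a W ⇒ L
n=2: can move to 1, which is L ⇒ W
n=3: can move to 1, which is L ⇒ W
n=4: moves to 3(W), 2(W); every one is W ⇒ L
n=5: can move to 4, which is L ⇒ W
n=6: can move to 4, which is L ⇒ W
n=7: moves to 6(W), 5(W), 2(W); every one is W ⇒ L
n=8: can move to 7, which is L ⇒ W
n=9: can move to 7, which is L ⇒ W
n=10: moves to 9(W), 8(W), 5(W), 2(W); every one is W ⇒ L
n=11: can move to 10, which is L ⇒ W
n=12: can move to 10, which is L ⇒ W
n=13: moves to 12(W), 11(W), 8(W), 5(W); every one is W ⇒ L
n=14: can move to 13, which is L ⇒ W
n=15: can move to 13, which is L ⇒ W
n=16: moves to 15(W), 14(W), 11(W), 8(W); every one is W ⇒ L
n=17: can move to 16, which is L ⇒ W
n=18: can move to 16, which is L ⇒ W
n=19: moves to 18(W), 17(W), 14(W), 11(W); every one is W ⇒ L
n=20: can move to 19, which is L ⇒ W
Reading off the rows marked L gives the requested list; there are 7 such values of n.

1, 4, 7, 10, 13, 16, 19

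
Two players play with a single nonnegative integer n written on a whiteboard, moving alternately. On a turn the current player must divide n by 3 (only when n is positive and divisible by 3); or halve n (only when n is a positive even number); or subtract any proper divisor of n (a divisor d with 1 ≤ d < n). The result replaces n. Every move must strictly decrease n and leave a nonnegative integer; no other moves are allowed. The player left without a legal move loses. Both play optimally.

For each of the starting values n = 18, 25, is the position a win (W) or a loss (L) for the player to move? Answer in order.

18: W, 25: L

Compute win/loss labels from the base case upward. A position with no move is L. Any other position is W if it can reach an L in one move, else L.
n=0: no move → L
n=1: no move → L
n=2: →1(L), so W
n=3: →1(L), so W
n=4: →2(W), 3(W) — all W, so L
n=5: →4(L), so W
n=6: →4(L), so W
n=7: →6(W) only, which is W, so L
n=8: →4(L), so W
n=9: →3(W), 6(W), 8(W) — all W, so L
n=10: →9(L), so W
n=11: →10(W) only, which is W, so L
n=12: →4(L), so W
n=13: →12(W) only, which is W, so L
n=14: →7(L), so W
n=15: →5(W), 10(W), 12(W), 14(W) — all W, so L
n=16: →15(L), so W
n=17: →16(W) only, which is W, so L
n=18: →9(L), so W
n=19: →18(W) only, which is W, so L
n=20: →15(L), so W
n=21: →7(L), so W
n=22: →11(L), so W
n=23: →22(W) only, which is W, so L
n=24: →23(L), so W
n=25: →20(W), 24(W) — all W, so L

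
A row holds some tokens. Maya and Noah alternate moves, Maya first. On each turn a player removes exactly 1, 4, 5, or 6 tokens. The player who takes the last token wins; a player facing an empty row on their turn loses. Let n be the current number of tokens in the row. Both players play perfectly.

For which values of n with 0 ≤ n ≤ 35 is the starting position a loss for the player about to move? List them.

Classify positions by backward induction: terminal positions (no move available) are L. From any other position, the mover wins iff some move reaches an L.
n=0: no move → L
n=1: →0(L), so W
n=2: →1(W) only, which is W, so L
n=3: →2(L), so W
n=4: →0(L), so W
n=5: →0(L), so W
n=6: →2(L), so W
n=7: →2(L), so W
n=8: →2(L), so W
n=9: →8(W), 5(W), 4(W), 3(W) — all W, so L
n=10: →9(L), so W
n=11: →10(W), 7(W), 6(W), 5(W) — all W, so L
n=12: →11(L), so W
n=13: →9(L), so W
n=14: →9(L), so W
n=15: →11(L), so W
n=16: →11(L), so W
n=17: →11(L), so W
n=18: →17(W), 14(W), 13(W), 12(W) — all W, so L
n=19: →18(L), so W
n=20: →19(W), 16(W), 15(W), 14(W) — all W, so L
n=21: →20(L), so W
n=22: →18(L), so W
n=23: →18(L), so W
n=24: →20(L), so W
n=25: →20(L), so W
n=26: →20(L), so W
n=27: →26(W), 23(W), 22(W), 21(W) — all W, so L
n=28: →27(L), so W
n=29: →28(W), 25(W), 24(W), 23(W) — all W, so L
n=30: →29(L), so W
n=31: →27(L), so W
n=32: →27(L), so W
n=33: →29(L), so W
n=34: →29(L), so W
n=35: →29(L), so W
Reading off the rows marked L gives the requested list; there are 8 such values of n.

0, 2, 9, 11, 18, 20, 27, 29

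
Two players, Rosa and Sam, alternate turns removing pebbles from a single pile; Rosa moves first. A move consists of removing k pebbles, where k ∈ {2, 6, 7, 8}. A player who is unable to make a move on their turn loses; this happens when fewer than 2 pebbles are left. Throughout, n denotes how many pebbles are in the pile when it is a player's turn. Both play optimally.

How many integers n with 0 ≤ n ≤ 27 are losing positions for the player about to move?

8

Classify positions by backward induction: terminal positions (no move available) are L. From any other position, the mover wins iff some move reaches an L.
n=0: no move → L
n=1: no move → L
n=2: reaches L-position 0 → W
n=3: reaches L-position 1 → W
n=4: only reaches 2(W), which is W → L
n=5: only reaches 3(W), which is W → L
n=6: reaches L-position 4 → W
n=7: reaches L-position 5 → W
n=8: reaches L-position 1 → W
n=9: reaches L-position 1 → W
n=10: reaches L-position 4 → W
n=11: reaches L-position 5 → W
n=12: reaches L-position 5 → W
n=13: reaches L-position 5 → W
n=14: only reaches 12(W), 8(W), 7(W), 6(W), all W → L
n=15: only reaches 13(W), 9(W), 8(W), 7(W), all W → L
n=16: reaches L-position 14 → W
n=17: reaches L-position 15 → W
n=18: only reaches 16(W), 12(W), 11(W), 10(W), all W → L
n=19: only reaches 17(W), 13(W), 12(W), 11(W), all W → L
n=20: reaches L-position 18 → W
n=21: reaches L-position 19 → W
n=22: reaches L-position 15 → W
n=23: reaches L-position 15 → W
n=24: reaches L-position 18 → W
n=25: reaches L-position 19 → W
n=26: reaches L-position 19 → W
n=27: reaches L-position 19 → W
L entries with 0 ≤ n ≤ 27: n = 0, 1, 4, 5, 14, 15, 18, 19; that makes 8.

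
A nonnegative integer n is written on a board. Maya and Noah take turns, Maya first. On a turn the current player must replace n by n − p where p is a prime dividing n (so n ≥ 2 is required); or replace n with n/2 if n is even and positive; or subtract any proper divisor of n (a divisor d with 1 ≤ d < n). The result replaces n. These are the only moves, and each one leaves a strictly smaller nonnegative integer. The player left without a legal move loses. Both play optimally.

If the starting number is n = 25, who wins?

Build the W/L table. Terminal = L. A non-terminal position is W if it has a move to some L; otherwise it is L.
n=0: no move → L
n=1: no move → L
n=2: can move to 0, which is L ⇒ W
n=3: can move to 0, which is L ⇒ W
n=4: moves to 2(W), 3(W); every one is W ⇒ L
n=5: can move to 0, which is L ⇒ W
n=6: can move to 4, which is L ⇒ W
n=7: can move to 0, which is L ⇒ W
n=8: can move to 4, which is L ⇒ W
n=9: moves to 6(W), 8(W); every one is W ⇒ L
n=10: can move to 9, which is L ⇒ W
n=11: can move to 0, which is L ⇒ W
n=12: can move to 9, which is L ⇒ W
n=13: can move to 0, which is L ⇒ W
n=14: moves to 7(W), 12(W), 13(W); every one is W ⇒ L
n=15: can move to 14, which is L ⇒ W
n=16: can move to 14, which is L ⇒ W
n=17: can move to 0, which is L ⇒ W
n=18: can move to 9, which is L ⇒ W
n=19: can move to 0, which is L ⇒ W
n=20: moves to 10(W), 15(W), 16(W), 18(W), 19(W); every one is W ⇒ L
n=21: can move to 14, which is L ⇒ W
n=22: can move to 20, which is L ⇒ W
n=23: can move to 0, which is L ⇒ W
n=24: can move to 20, which is L ⇒ W
n=25: can move to 20, which is L ⇒ W
The starting position 25 is W: Maya should move to 20, handing over an L position.

Maya wins.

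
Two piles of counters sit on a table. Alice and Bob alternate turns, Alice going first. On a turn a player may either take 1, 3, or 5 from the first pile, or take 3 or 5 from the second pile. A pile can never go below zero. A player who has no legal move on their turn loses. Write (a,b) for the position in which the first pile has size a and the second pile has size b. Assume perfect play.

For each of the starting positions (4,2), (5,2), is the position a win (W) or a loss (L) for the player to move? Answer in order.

Positions with no move are L. A position that does have a move is losing for the player to move precisely when every available move leads to a winning position for the opponent. Fill in the labels:
No move ever increases a pile, so every position that can arise here has a ≤ 5 and b ≤ 2; it is enough to label the cells with 0 ≤ a ≤ 5 and 0 ≤ b ≤ 2.
Every move lowers a or b (never raises either), so fill the grid row by row in increasing a, and left to right within a row: each cell's successors are then already labelled.
      b=0  b=1  b=2
a=0:    L    L    L
a=1:    W    W    W
a=2:    L    L    L
a=3:    W    W    W
a=4:    L    L    L
a=5:    W    W    W
Cells with no legal move (terminal, hence L): (0,0), (0,1), (0,2).
The remaining L cells, each justified by listing all of its moves:
(2,0): only reaches (1,0)(W), which is W → L
(2,1): only reaches (1,1)(W), which is W → L
(2,2): only reaches (1,2)(W), which is W → L
(4,0): only reaches (3,0)(W), (1,0)(W), all W → L
(4,1): only reaches (3,1)(W), (1,1)(W), all W → L
(4,2): only reaches (3,2)(W), (1,2)(W), all W → L
Every other cell has at least one move into one of the L cells above, so it is W.
(4,2): one of the L cells justified above, so L
(5,2): the move to (4,2) reaches an L cell, so W

(4,2): L, (5,2): W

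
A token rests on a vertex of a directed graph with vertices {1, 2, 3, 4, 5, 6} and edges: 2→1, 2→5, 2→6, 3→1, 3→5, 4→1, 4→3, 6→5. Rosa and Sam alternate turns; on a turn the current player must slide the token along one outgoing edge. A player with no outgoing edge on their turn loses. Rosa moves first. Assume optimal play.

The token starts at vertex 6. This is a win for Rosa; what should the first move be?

Classify positions by backward induction: terminal positions (no move available) are L. From any other position, the mover wins iff some move reaches an L.
Every edge goes from a vertex to one that appears earlier in the order 5, 1, 3, 6, 2, 4, so processing vertices in that order labels each vertex after all of its successors.
5: no outgoing edge → L
1: no outgoing edge → L
3: W (go to 1, an L position)
6: W (go to 5, an L position)
2: W (go to 1, an L position)
4: W (go to 1, an L position)
From 6, the L positions reachable in one move are: 5.

Move to 5.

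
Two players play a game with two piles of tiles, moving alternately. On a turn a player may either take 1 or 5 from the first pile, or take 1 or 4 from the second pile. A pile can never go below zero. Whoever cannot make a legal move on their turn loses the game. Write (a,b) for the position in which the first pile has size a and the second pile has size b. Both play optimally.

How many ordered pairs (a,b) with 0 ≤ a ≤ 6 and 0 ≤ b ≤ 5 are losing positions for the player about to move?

Compute win/loss labels from the base case upward. A position with no move is L. Any other position is W if it can reach an L in one move, else L.
Every move lowers a or b (never raises either), so fill the grid row by row in increasing a, and left to right within a row: each cell's successors are then already labelled.
      b=0  b=1  b=2  b=3  b=4  b=5
a=0:    L    W    L    W    W    L
a=1:    W    L    W    L    W    W
a=2:    L    W    L    W    W    L
a=3:    W    L    W    L    W    W
a=4:    L    W    L    W    W    L
a=5:    W    L    W    L    W    W
a=6:    L    W    L    W    W    L
Cells with no legal move (terminal, hence L): (0,0).
The remaining L cells, each justified by listing all of its moves:
(0,2): only reaches (0,1)(W), which is W → L
(0,5): only reaches (0,4)(W), (0,1)(W), all W → L
(1,1): only reaches (0,1)(W), (1,0)(W), all W → L
(1,3): only reaches (0,3)(W), (1,2)(W), all W → L
(2,0): only reaches (1,0)(W), which is W → L
(2,2): only reaches (1,2)(W), (2,1)(W), all W → L
(2,5): only reaches (1,5)(W), (2,4)(W), (2,1)(W), all W → L
(3,1): only reaches (2,1)(W), (3,0)(W), all W → L
(3,3): only reaches (2,3)(W), (3,2)(W), all W → L
(4,0): only reaches (3,0)(W), which is W → L
(4,2): only reaches (3,2)(W), (4,1)(W), all W → L
(4,5): only reaches (3,5)(W), (4,4)(W), (4,1)(W), all W → L
(5,1): only reaches (4,1)(W), (0,1)(W), (5,0)(W), all W → L
(5,3): only reaches (4,3)(W), (0,3)(W), (5,2)(W), all W → L
(6,0): only reaches (5,0)(W), (1,0)(W), all W → L
(6,2): only reaches (5,2)(W), (1,2)(W), (6,1)(W), all W → L
(6,5): only reaches (5,5)(W), (1,5)(W), (6,4)(W), (6,1)(W), all W → L
Every other cell has at least one move into one of the L cells above, so it is W.
L cells per row: a=0: 3, a=1: 2, a=2: 3, a=3: 2, a=4: 3, a=5: 2, a=6: 3; total 18.

18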